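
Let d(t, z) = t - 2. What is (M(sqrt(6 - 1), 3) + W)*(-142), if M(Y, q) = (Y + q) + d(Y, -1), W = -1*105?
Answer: 14768 - 284*sqrt(5) ≈ 14133.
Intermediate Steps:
d(t, z) = -2 + t
W = -105
M(Y, q) = -2 + q + 2*Y (M(Y, q) = (Y + q) + (-2 + Y) = -2 + q + 2*Y)
(M(sqrt(6 - 1), 3) + W)*(-142) = ((-2 + 3 + 2*sqrt(6 - 1)) - 105)*(-142) = ((-2 + 3 + 2*sqrt(5)) - 105)*(-142) = ((1 + 2*sqrt(5)) - 105)*(-142) = (-104 + 2*sqrt(5))*(-142) = 14768 - 284*sqrt(5)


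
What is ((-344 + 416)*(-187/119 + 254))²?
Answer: 16185946176/49 ≈ 3.3033e+8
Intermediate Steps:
((-344 + 416)*(-187/119 + 254))² = (72*(-187*1/119 + 254))² = (72*(-11/7 + 254))² = (72*(1767/7))² = (127224/7)² = 16185946176/49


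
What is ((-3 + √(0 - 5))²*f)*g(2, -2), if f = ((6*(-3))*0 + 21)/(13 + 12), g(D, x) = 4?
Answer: 336/25 - 504*I*√5/25 ≈ 13.44 - 45.079*I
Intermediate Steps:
f = 21/25 (f = (-18*0 + 21)/25 = (0 + 21)*(1/25) = 21*(1/25) = 21/25 ≈ 0.84000)
((-3 + √(0 - 5))²*f)*g(2, -2) = ((-3 + √(0 - 5))²*(21/25))*4 = ((-3 + √(-5))²*(21/25))*4 = ((-3 + I*√5)²*(21/25))*4 = (21*(-3 + I*√5)²/25)*4 = 84*(-3 + I*√5)²/25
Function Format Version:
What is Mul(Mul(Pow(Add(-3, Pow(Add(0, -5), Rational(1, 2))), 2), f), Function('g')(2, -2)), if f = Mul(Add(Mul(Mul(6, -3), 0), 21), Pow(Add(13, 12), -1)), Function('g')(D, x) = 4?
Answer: Add(Rational(336, 25), Mul(Rational(-504, 25), I, Pow(5, Rational(1, 2)))) ≈ Add(13.440, Mul(-45.079, I))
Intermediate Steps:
f = Rational(21, 25) (f = Mul(Add(Mul(-18, 0), 21), Pow(25, -1)) = Mul(Add(0, 21), Rational(1, 25)) = Mul(21, Rational(1, 25)) = Rational(21, 25) ≈ 0.84000)
Mul(Mul(Pow(Add(-3, Pow(Add(0, -5), Rational(1, 2))), 2), f), Function('g')(2, -2)) = Mul(Mul(Pow(Add(-3, Pow(Add(0, -5), Rational(1, 2))), 2), Rational(21, 25)), 4) = Mul(Mul(Pow(Add(-3, Pow(-5, Rational(1, 2))), 2), Rational(21, 25)), 4) = Mul(Mul(Pow(Add(-3, Mul(I, Pow(5, Rational(1, 2)))), 2), Rational(21, 25)), 4) = Mul(Mul(Rational(21, 25), Pow(Add(-3, Mul(I, Pow(5, Rational(1, 2)))), 2)), 4) = Mul(Rational(84, 25), Pow(Add(-3, Mul(I, Pow(5, Rational(1, 2)))), 2))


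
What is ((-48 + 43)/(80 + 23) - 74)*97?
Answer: -739819/103 ≈ -7182.7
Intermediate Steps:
((-48 + 43)/(80 + 23) - 74)*97 = (-5/103 - 74)*97 = -7627/103*97 = -739819/103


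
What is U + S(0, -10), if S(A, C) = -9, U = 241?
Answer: 232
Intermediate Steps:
U + S(0, -10) = 241 - 9 = 232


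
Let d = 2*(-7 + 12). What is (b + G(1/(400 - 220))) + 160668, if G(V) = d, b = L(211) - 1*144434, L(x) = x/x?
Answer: 16245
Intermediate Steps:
L(x) = 1
b = -144433 (b = 1 - 1*144434 = 1 - 144434 = -144433)
d = 10 (d = 2*5 = 10)
G(V) = 10
(b + G(1/(400 - 220))) + 160668 = (-144433 + 10) + 160668 = -144423 + 160668 = 16245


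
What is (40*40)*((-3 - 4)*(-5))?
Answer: 56000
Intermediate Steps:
(40*40)*((-3 - 4)*(-5)) = 1600*(-7*(-5)) = 1600*35 = 56000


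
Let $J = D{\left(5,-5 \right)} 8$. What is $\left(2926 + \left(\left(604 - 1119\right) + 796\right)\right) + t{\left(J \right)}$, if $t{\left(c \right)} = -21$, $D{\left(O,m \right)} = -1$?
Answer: $3186$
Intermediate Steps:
$J = -8$ ($J = \left(-1\right) 8 = -8$)
$\left(2926 + \left(\left(604 - 1119\right) + 796\right)\right) + t{\left(J \right)} = \left(2926 + \left(\left(604 - 1119\right) + 796\right)\right) - 21 = \left(2926 + \left(-515 + 796\right)\right) - 21 = \left(2926 + 281\right) - 21 = 3207 - 21 = 3186$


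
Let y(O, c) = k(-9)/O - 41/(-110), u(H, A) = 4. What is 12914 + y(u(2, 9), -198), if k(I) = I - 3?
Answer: 1420251/110 ≈ 12911.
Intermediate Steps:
k(I) = -3 + I
y(O, c) = 41/110 - 12/O (y(O, c) = (-3 - 9)/O - 41/(-110) = -12/O - 41*(-1/110) = -12/O + 41/110 = 41/110 - 12/O)
12914 + y(u(2, 9), -198) = 12914 + (41/110 - 12/4) = 12914 + (41/110 - 12*¼) = 12914 + (41/110 - 3) = 12914 - 289/110 = 1420251/110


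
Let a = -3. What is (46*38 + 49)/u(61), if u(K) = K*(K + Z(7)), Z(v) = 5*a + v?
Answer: 1797/3233 ≈ 0.55583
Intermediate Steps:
Z(v) = -15 + v (Z(v) = 5*(-3) + v = -15 + v)
u(K) = K*(-8 + K) (u(K) = K*(K + (-15 + 7)) = K*(K - 8) = K*(-8 + K))
(46*38 + 49)/u(61) = (46*38 + 49)/((61*(-8 + 61))) = (1748 + 49)/((61*53)) = 1797/3233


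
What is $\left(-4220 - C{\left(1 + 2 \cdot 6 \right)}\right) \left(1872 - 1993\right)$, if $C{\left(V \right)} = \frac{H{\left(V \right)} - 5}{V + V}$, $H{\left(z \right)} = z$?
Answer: $\frac{6638544}{13} \approx 5.1066 \cdot 10^{5}$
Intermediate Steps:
$C{\left(V \right)} = \frac{-5 + V}{2 V}$ ($C{\left(V \right)} = \frac{V - 5}{V + V} = \frac{-5 + V}{2 V}$)
$\left(-4220 - C{\left(1 + 2 \cdot 6 \right)}\right) \left(1872 - 1993\right) = \left(-4220 - \frac{-5 + \left(1 + 2 \cdot 6\right)}{2 \left(1 + 2 \cdot 6\right)}\right) \left(1872 - 1993\right) = \left(-4220 - \frac{-5 + \left(1 + 12\right)}{2 \left(1 + 12\right)}\right) \left(1872 - 1993\right) = \left(-4220 - \frac{-5 + 13}{2 \cdot 13}\right) \left(-121\right) = \left(-4220 - \frac{1}{2} \cdot \frac{1}{13} \cdot 8\right) \left(-121\right) = \left(-4220 - \frac{4}{13}\right) \left(-121\right) = \left(- \frac{54864}{13}\right) \left(-121\right) = \frac{6638544}{13}$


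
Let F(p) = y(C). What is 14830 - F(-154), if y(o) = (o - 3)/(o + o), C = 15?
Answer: 74148/5 ≈ 14830.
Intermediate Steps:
y(o) = (-3 + o)/(2*o) (y(o) = (-3 + o)/((2*o)) = (-3 + o)*(1/(2*o)) = (-3 + o)/(2*o))
F(p) = 2/5 (F(p) = (1/2)*(-3 + 15)/15 = (1/2)*(1/15)*12 = 2/5)
14830 - F(-154) = 14830 - 1*2/5 = 14830 - 2/5 = 74148/5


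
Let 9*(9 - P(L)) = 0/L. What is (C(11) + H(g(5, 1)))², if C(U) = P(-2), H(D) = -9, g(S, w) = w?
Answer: 0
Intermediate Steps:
P(L) = 9 (P(L) = 9 - 0/L = 9 - ⅑*0 = 9 + 0 = 9)
C(U) = 9
(C(11) + H(g(5, 1)))² = (9 - 9)² = 0² = 0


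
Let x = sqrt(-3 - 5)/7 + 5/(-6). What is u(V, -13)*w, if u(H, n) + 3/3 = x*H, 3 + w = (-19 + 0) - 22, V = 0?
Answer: 44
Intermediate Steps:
x = -5/6 + 2*I*sqrt(2)/7 (x = sqrt(-8)*(1/7) + 5*(-1/6) = (2*I*sqrt(2))*(1/7) - 5/6 = 2*I*sqrt(2)/7 - 5/6 = -5/6 + 2*I*sqrt(2)/7 ≈ -0.83333 + 0.40406*I)
w = -44 (w = -3 + ((-19 + 0) - 22) = -3 + (-19 - 22) = -3 - 41 = -44)
u(H, n) = -1 + H*(-5/6 + 2*I*sqrt(2)/7) (u(H, n) = -1 + (-5/6 + 2*I*sqrt(2)/7)*H = -1 + H*(-5/6 + 2*I*sqrt(2)/7))
u(V, -13)*w = (-1 - 1/42*0*(35 - 12*I*sqrt(2)))*(-44) = (-1 + 0)*(-44) = -1*(-44) = 44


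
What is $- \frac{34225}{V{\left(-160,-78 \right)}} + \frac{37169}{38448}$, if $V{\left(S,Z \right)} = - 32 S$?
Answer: $- \frac{14069719}{2460672} \approx -5.7178$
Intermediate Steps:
$- \frac{34225}{V{\left(-160,-78 \right)}} + \frac{37169}{38448} = - \frac{34225}{\left(-32\right) \left(-160\right)} + \frac{37169}{38448} = - \frac{34225}{5120} + 37169 \cdot \frac{1}{38448} = \left(-34225\right) \frac{1}{5120} + \frac{37169}{38448} = - \frac{6845}{1024} + \frac{37169}{38448} = - \frac{14069719}{2460672}$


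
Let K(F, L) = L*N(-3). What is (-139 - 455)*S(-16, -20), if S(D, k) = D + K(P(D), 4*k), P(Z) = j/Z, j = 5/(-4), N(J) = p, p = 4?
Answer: 199584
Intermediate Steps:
N(J) = 4
j = -5/4 (j = 5*(-¼) = -5/4 ≈ -1.2500)
P(Z) = -5/(4*Z)
K(F, L) = 4*L (K(F, L) = L*4 = 4*L)
S(D, k) = D + 16*k (S(D, k) = D + 4*(4*k) = D + 16*k)
(-139 - 455)*S(-16, -20) = (-139 - 455)*(-16 + 16*(-20)) = -594*(-16 - 320) = -594*(-336) = 199584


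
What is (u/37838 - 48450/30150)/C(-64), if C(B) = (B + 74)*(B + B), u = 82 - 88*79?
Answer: 850159/608435040 ≈ 0.0013973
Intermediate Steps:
u = -6870 (u = 82 - 6952 = -6870)
C(B) = 2*B*(74 + B) (C(B) = (74 + B)*(2*B) = 2*B*(74 + B))
(u/37838 - 48450/30150)/C(-64) = (-6870/37838 - 48450/30150)/((2*(-64)*(74 - 64))) = (-6870*1/37838 - 48450*1/30150)/((2*(-64)*10)) = (-3435/18919 - 323/201)/(-1280) = -6801272/3802719*(-1/1280) = 850159/608435040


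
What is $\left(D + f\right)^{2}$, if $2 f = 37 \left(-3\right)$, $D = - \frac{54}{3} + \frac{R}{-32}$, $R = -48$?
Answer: $5184$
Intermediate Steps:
$D = - \frac{33}{2}$ ($D = - \frac{54}{3} - \frac{48}{-32} = \left(-54\right) \frac{1}{3} - - \frac{3}{2} = -18 + \frac{3}{2} = - \frac{33}{2} \approx -16.5$)
$f = - \frac{111}{2}$ ($f = \frac{37 \left(-3\right)}{2} = \frac{1}{2} \left(-111\right) = - \frac{111}{2} \approx -55.5$)
$\left(D + f\right)^{2} = \left(- \frac{33}{2} - \frac{111}{2}\right)^{2} = \left(-72\right)^{2} = 5184$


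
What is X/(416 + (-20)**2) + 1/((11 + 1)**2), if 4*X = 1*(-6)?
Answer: 25/4896 ≈ 0.0051062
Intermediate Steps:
X = -3/2 (X = (1*(-6))/4 = (1/4)*(-6) = -3/2 ≈ -1.5000)
X/(416 + (-20)**2) + 1/((11 + 1)**2) = -3/(2*(416 + (-20)**2)) + 1/((11 + 1)**2) = -3/(2*(416 + 400)) + 1/(12**2) = -3/2/816 + 1/144 = -3/2*1/816 + 1/144 = -1/544 + 1/144 = 25/4896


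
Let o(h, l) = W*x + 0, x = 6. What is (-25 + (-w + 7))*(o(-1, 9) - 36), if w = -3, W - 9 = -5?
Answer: 180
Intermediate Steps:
W = 4 (W = 9 - 5 = 4)
o(h, l) = 24 (o(h, l) = 4*6 + 0 = 24 + 0 = 24)
(-25 + (-w + 7))*(o(-1, 9) - 36) = (-25 + (-1*(-3) + 7))*(24 - 36) = (-25 + (3 + 7))*(-12) = (-25 + 10)*(-12) = -15*(-12) = 180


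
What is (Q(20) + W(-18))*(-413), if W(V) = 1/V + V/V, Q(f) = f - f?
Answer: -7021/18 ≈ -390.06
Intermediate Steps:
Q(f) = 0
W(V) = 1 + 1/V (W(V) = 1/V + 1 = 1 + 1/V)
(Q(20) + W(-18))*(-413) = (0 + (1 - 18)/(-18))*(-413) = (0 - 1/18*(-17))*(-413) = (0 + 17/18)*(-413) = (17/18)*(-413) = -7021/18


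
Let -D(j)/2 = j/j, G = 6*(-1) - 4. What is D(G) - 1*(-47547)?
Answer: 47545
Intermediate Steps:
G = -10 (G = -6 - 4 = -10)
D(j) = -2 (D(j) = -2*j/j = -2*1 = -2)
D(G) - 1*(-47547) = -2 - 1*(-47547) = -2 + 47547 = 47545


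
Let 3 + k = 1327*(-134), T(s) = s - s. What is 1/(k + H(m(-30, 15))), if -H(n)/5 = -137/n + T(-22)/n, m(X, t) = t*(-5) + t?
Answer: -12/2133989 ≈ -5.6233e-6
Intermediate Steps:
T(s) = 0
m(X, t) = -4*t (m(X, t) = -5*t + t = -4*t)
H(n) = 685/n (H(n) = -5*(-137/n + 0/n) = -5*(-137/n + 0) = -(-685)/n = 685/n)
k = -177821 (k = -3 + 1327*(-134) = -3 - 177818 = -177821)
1/(k + H(m(-30, 15))) = 1/(-177821 + 685/((-4*15))) = 1/(-177821 + 685/(-60)) = 1/(-177821 + 685*(-1/60)) = 1/(-177821 - 137/12) = 1/(-2133989/12) = -12/2133989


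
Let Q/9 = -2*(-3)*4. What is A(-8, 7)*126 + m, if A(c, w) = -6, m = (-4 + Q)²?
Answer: 44188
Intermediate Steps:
Q = 216 (Q = 9*(-2*(-3)*4) = 9*(6*4) = 9*24 = 216)
m = 44944 (m = (-4 + 216)² = 212² = 44944)
A(-8, 7)*126 + m = -6*126 + 44944 = -756 + 44944 = 44188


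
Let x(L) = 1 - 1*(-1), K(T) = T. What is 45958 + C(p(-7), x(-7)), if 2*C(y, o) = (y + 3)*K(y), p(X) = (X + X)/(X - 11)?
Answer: 3722717/81 ≈ 45960.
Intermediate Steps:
p(X) = 2*X/(-11 + X) (p(X) = (2*X)/(-11 + X) = 2*X/(-11 + X))
x(L) = 2 (x(L) = 1 + 1 = 2)
C(y, o) = y*(3 + y)/2 (C(y, o) = ((y + 3)*y)/2 = ((3 + y)*y)/2 = (y*(3 + y))/2 = y*(3 + y)/2)
45958 + C(p(-7), x(-7)) = 45958 + (2*(-7)/(-11 - 7))*(3 + 2*(-7)/(-11 - 7))/2 = 45958 + (2*(-7)/(-18))*(3 + 2*(-7)/(-18))/2 = 45958 + (2*(-7)*(-1/18))*(3 + 2*(-7)*(-1/18))/2 = 45958 + (½)*(7/9)*(3 + 7/9) = 45958 + (½)*(7/9)*(34/9) = 45958 + 119/81 = 3722717/81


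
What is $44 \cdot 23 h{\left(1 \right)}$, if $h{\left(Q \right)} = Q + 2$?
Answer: $3036$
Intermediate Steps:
$h{\left(Q \right)} = 2 + Q$
$44 \cdot 23 h{\left(1 \right)} = 44 \cdot 23 \left(2 + 1\right) = 1012 \cdot 3 = 3036$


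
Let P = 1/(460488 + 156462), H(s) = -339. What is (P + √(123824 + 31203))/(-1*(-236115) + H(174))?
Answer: 1/145462003200 + √155027/235776 ≈ 0.0016700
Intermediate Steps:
P = 1/616950 ≈ 1.6209e-6
(P + √(123824 + 31203))/(-1*(-236115) + H(174)) = (1/616950 + √(123824 + 31203))/(-1*(-236115) - 339) = (1/616950 + √155027)/(236115 - 339) = (1/616950 + √155027)/235776 = (1/616950 + √155027)*(1/235776) = 1/145462003200 + √155027/235776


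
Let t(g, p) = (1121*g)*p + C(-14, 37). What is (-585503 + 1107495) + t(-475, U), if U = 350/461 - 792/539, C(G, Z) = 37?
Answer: 20334077031/22589 ≈ 9.0018e+5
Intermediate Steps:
U = -16042/22589 (U = 350*(1/461) - 792*1/539 = 350/461 - 72/49 = -16042/22589 ≈ -0.71017)
t(g, p) = 37 + 1121*g*p (t(g, p) = (1121*g)*p + 37 = 1121*g*p + 37 = 37 + 1121*g*p)
(-585503 + 1107495) + t(-475, U) = (-585503 + 1107495) + (37 + 1121*(-475)*(-16042/22589)) = 521992 + (37 + 8541963950/22589) = 521992 + 8542799743/22589 = 20334077031/22589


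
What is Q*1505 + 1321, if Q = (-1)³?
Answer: -184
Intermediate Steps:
Q = -1
Q*1505 + 1321 = -1*1505 + 1321 = -1505 + 1321 = -184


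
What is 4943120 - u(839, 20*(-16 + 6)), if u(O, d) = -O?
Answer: 4943959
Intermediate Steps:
4943120 - u(839, 20*(-16 + 6)) = 4943120 - (-1)*839 = 4943120 - 1*(-839) = 4943120 + 839 = 4943959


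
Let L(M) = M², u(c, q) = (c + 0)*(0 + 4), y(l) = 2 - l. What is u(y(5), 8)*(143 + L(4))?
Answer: -1908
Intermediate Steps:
u(c, q) = 4*c (u(c, q) = c*4 = 4*c)
u(y(5), 8)*(143 + L(4)) = (4*(2 - 1*5))*(143 + 4²) = (4*(2 - 5))*(143 + 16) = (4*(-3))*159 = -12*159 = -1908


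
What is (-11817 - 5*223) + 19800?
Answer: 6868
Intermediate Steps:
(-11817 - 5*223) + 19800 = (-11817 - 1115) + 19800 = -12932 + 19800 = 6868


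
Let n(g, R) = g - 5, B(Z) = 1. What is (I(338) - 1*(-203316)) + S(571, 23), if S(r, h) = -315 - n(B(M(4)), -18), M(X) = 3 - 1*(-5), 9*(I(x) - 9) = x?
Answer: 1827464/9 ≈ 2.0305e+5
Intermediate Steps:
I(x) = 9 + x/9
M(X) = 8 (M(X) = 3 + 5 = 8)
n(g, R) = -5 + g
S(r, h) = -311 (S(r, h) = -315 - (-5 + 1) = -315 - 1*(-4) = -315 + 4 = -311)
(I(338) - 1*(-203316)) + S(571, 23) = ((9 + (1/9)*338) - 1*(-203316)) - 311 = ((9 + 338/9) + 203316) - 311 = (419/9 + 203316) - 311 = 1830263/9 - 311 = 1827464/9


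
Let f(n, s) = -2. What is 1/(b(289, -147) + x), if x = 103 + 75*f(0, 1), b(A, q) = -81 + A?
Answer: 1/161 ≈ 0.0062112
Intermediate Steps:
x = -47 (x = 103 + 75*(-2) = 103 - 150 = -47)
1/(b(289, -147) + x) = 1/((-81 + 289) - 47) = 1/(208 - 47) = 1/161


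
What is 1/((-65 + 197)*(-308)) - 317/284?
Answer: -3222059/2886576 ≈ -1.1162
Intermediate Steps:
1/((-65 + 197)*(-308)) - 317/284 = -1/308/132 - 317*1/284 = (1/132)*(-1/308) - 317/284 = -1/40656 - 317/284 = -3222059/2886576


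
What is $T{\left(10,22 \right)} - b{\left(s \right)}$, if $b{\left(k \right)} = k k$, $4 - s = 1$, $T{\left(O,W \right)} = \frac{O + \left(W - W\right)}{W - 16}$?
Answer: $- \frac{22}{3} \approx -7.3333$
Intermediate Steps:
$T{\left(O,W \right)} = \frac{O}{-16 + W}$ ($T{\left(O,W \right)} = \frac{O + 0}{-16 + W} = \frac{O}{-16 + W}$)
$s = 3$ ($s = 4 - 1 = 3$)
$b{\left(k \right)} = k^{2}$
$T{\left(10,22 \right)} - b{\left(s \right)} = \frac{10}{-16 + 22} - 3^{2} = \frac{10}{6} - 9 = 10 \cdot \frac{1}{6} - 9 = \frac{5}{3} - 9 = - \frac{22}{3}$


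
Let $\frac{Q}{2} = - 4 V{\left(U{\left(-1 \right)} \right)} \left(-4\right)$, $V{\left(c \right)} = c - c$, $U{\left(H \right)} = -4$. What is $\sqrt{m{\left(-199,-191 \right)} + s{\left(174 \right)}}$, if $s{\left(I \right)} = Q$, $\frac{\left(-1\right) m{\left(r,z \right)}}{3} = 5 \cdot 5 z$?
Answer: $5 \sqrt{573} \approx 119.69$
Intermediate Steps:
$m{\left(r,z \right)} = - 75 z$ ($m{\left(r,z \right)} = - 3 \cdot 5 \cdot 5 z = - 3 \cdot 25 z = - 75 z$)
$V{\left(c \right)} = 0$
$Q = 0$ ($Q = 2 \left(-4\right) 0 \left(-4\right) = 2 \cdot 0 \left(-4\right) = 2 \cdot 0 = 0$)
$s{\left(I \right)} = 0$
$\sqrt{m{\left(-199,-191 \right)} + s{\left(174 \right)}} = \sqrt{\left(-75\right) \left(-191\right) + 0} = \sqrt{14325 + 0} = \sqrt{14325} = 5 \sqrt{573}$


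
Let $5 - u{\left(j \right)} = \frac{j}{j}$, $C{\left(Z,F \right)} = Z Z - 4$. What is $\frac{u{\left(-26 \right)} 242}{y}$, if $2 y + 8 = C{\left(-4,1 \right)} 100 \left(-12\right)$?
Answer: $- \frac{242}{1801} \approx -0.13437$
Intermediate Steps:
$C{\left(Z,F \right)} = -4 + Z^{2}$ ($C{\left(Z,F \right)} = Z^{2} - 4 = -4 + Z^{2}$)
$u{\left(j \right)} = 4$ ($u{\left(j \right)} = 5 - \frac{j}{j} = 5 - 1 = 4$)
$y = -7204$ ($y = -4 + \frac{\left(-4 + \left(-4\right)^{2}\right) 100 \left(-12\right)}{2} = -4 + \frac{\left(-4 + 16\right) 100 \left(-12\right)}{2} = -4 + \frac{12 \cdot 100 \left(-12\right)}{2} = -4 + \frac{1200 \left(-12\right)}{2} = -4 + \frac{1}{2} \left(-14400\right) = -4 - 7200 = -7204$)
$\frac{u{\left(-26 \right)} 242}{y} = \frac{4 \cdot 242}{-7204} = 968 \left(- \frac{1}{7204}\right) = - \frac{242}{1801}$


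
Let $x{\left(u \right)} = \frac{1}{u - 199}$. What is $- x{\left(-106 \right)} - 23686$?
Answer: $- \frac{7224229}{305} \approx -23686.0$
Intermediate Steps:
$x{\left(u \right)} = \frac{1}{-199 + u}$
$- x{\left(-106 \right)} - 23686 = - \frac{1}{-199 - 106} - 23686 = - \frac{1}{-305} - 23686 = \left(-1\right) \left(- \frac{1}{305}\right) - 23686 = \frac{1}{305} - 23686 = - \frac{7224229}{305}$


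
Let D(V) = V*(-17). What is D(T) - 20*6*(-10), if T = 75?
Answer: -75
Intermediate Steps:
D(V) = -17*V
D(T) - 20*6*(-10) = -17*75 - 20*6*(-10) = -1275 - 20*(-60) = -1275 - 1*(-1200) = -1275 + 1200 = -75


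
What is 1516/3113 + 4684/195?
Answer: 14876912/607035 ≈ 24.508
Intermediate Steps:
1516/3113 + 4684/195 = 14876912/607035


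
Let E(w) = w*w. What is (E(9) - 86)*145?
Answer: -725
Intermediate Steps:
E(w) = w**2
(E(9) - 86)*145 = (9**2 - 86)*145 = (81 - 86)*145 = -5*145 = -725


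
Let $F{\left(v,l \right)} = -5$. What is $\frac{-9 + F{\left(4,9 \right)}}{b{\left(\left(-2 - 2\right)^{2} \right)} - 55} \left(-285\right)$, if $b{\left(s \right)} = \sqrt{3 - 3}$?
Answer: $- \frac{798}{11} \approx -72.545$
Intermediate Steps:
$b{\left(s \right)} = 0$ ($b{\left(s \right)} = \sqrt{0} = 0$)
$\frac{-9 + F{\left(4,9 \right)}}{b{\left(\left(-2 - 2\right)^{2} \right)} - 55} \left(-285\right) = \frac{-9 - 5}{0 - 55} \left(-285\right) = - \frac{14}{-55} \left(-285\right) = \left(-14\right) \left(- \frac{1}{55}\right) \left(-285\right) = \frac{14}{55} \left(-285\right) = - \frac{798}{11}$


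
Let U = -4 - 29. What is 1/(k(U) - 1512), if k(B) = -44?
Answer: -1/1556 ≈ -0.00064267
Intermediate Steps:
U = -33
1/(k(U) - 1512) = 1/(-44 - 1512) = 1/(-1556) = -1/1556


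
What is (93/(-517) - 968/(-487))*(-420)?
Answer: -191169300/251779 ≈ -759.27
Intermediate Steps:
(93/(-517) - 968/(-487))*(-420) = (93*(-1/517) - 968*(-1/487))*(-420) = (-93/517 + 968/487)*(-420) = (455165/251779)*(-420) = -191169300/251779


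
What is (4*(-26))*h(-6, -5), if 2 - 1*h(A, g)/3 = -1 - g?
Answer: 624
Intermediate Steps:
h(A, g) = 9 + 3*g (h(A, g) = 6 - 3*(-1 - g) = 6 + (3 + 3*g) = 9 + 3*g)
(4*(-26))*h(-6, -5) = (4*(-26))*(9 + 3*(-5)) = -104*(9 - 15) = -104*(-6) = 624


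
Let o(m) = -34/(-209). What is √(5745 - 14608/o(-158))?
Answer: I*√24290807/17 ≈ 289.92*I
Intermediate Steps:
o(m) = 34/209 (o(m) = -34*(-1/209) = 34/209)
√(5745 - 14608/o(-158)) = √(5745 - 14608/34/209) = √(5745 - 14608*209/34) = √(5745 - 1526536/17) = √(-1428871/17) = I*√24290807/17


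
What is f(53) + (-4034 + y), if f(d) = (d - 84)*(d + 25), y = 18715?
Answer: 12263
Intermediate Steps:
f(d) = (-84 + d)*(25 + d)
f(53) + (-4034 + y) = (-2100 + 53² - 59*53) + (-4034 + 18715) = (-2100 + 2809 - 3127) + 14681 = -2418 + 14681 = 12263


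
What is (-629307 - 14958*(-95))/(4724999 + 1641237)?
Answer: 791703/6366236 ≈ 0.12436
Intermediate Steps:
(-629307 - 14958*(-95))/(4724999 + 1641237) = (-629307 + 1421010)/6366236 = 791703*(1/6366236) = 791703/6366236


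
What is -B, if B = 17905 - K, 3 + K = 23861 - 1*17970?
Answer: -12017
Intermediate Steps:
K = 5888 (K = -3 + (23861 - 1*17970) = -3 + (23861 - 17970) = -3 + 5891 = 5888)
B = 12017 (B = 17905 - 1*5888 = 17905 - 5888 = 12017)
-B = -1*12017 = -12017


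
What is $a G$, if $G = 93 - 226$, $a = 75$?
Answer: $-9975$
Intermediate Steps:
$G = -133$
$a G = 75 \left(-133\right) = -9975$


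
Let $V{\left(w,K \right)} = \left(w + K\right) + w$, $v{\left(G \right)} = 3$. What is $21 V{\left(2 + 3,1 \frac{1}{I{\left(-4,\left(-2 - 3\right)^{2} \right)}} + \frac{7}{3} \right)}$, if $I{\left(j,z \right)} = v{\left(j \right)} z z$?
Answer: $\frac{161882}{625} \approx 259.01$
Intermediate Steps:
$I{\left(j,z \right)} = 3 z^{2}$ ($I{\left(j,z \right)} = 3 z z = 3 z^{2}$)
$V{\left(w,K \right)} = K + 2 w$ ($V{\left(w,K \right)} = \left(K + w\right) + w = K + 2 w$)
$21 V{\left(2 + 3,1 \frac{1}{I{\left(-4,\left(-2 - 3\right)^{2} \right)}} + \frac{7}{3} \right)} = 21 \left(\left(1 \frac{1}{3 \left(\left(-2 - 3\right)^{2}\right)^{2}} + \frac{7}{3}\right) + 2 \left(2 + 3\right)\right) = 21 \left(\left(1 \frac{1}{3 \left(\left(-5\right)^{2}\right)^{2}} + 7 \cdot \frac{1}{3}\right) + 2 \cdot 5\right) = 21 \left(\left(1 \frac{1}{3 \cdot 25^{2}} + \frac{7}{3}\right) + 10\right) = 21 \left(\left(1 \frac{1}{3 \cdot 625} + \frac{7}{3}\right) + 10\right) = 21 \left(\left(1 \cdot \frac{1}{1875} + \frac{7}{3}\right) + 10\right) = 21 \left(\left(\frac{1}{1875} + \frac{7}{3}\right) + 10\right) = 21 \left(\frac{4376}{1875} + 10\right) = 21 \cdot \frac{23126}{1875} = \frac{161882}{625}$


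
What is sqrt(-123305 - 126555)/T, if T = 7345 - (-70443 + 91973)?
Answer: -62*I*sqrt(65)/14185 ≈ -0.035239*I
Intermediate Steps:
T = -14185 (T = 7345 - 1*21530 = 7345 - 21530 = -14185)
sqrt(-123305 - 126555)/T = sqrt(-123305 - 126555)/(-14185) = sqrt(-249860)*(-1/14185) = (62*I*sqrt(65))*(-1/14185) = -62*I*sqrt(65)/14185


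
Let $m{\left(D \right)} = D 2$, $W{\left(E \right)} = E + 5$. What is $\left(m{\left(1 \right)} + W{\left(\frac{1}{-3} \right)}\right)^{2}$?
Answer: $\frac{400}{9} \approx 44.444$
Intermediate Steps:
$W{\left(E \right)} = 5 + E$
$m{\left(D \right)} = 2 D$
$\left(m{\left(1 \right)} + W{\left(\frac{1}{-3} \right)}\right)^{2} = \left(2 \cdot 1 + \left(5 + \frac{1}{-3}\right)\right)^{2} = \left(2 + \left(5 - \frac{1}{3}\right)\right)^{2} = \left(2 + \frac{14}{3}\right)^{2} = \left(\frac{20}{3}\right)^{2} = \frac{400}{9}$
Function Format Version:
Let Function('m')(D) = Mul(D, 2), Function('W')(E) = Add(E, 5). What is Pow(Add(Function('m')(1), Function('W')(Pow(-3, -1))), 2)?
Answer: Rational(400, 9) ≈ 44.444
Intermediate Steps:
Function('W')(E) = Add(5, E)
Function('m')(D) = Mul(2, D)
Pow(Add(Function('m')(1), Function('W')(Pow(-3, -1))), 2) = Pow(Add(Mul(2, 1), Add(5, Pow(-3, -1))), 2) = Pow(Add(2, Add(5, Rational(-1, 3))), 2) = Pow(Add(2, Rational(14, 3)), 2) = Pow(Rational(20, 3), 2) = Rational(400, 9)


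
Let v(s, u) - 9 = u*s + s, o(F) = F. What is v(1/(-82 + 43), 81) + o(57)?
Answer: 2492/39 ≈ 63.897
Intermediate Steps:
v(s, u) = 9 + s + s*u (v(s, u) = 9 + (u*s + s) = 9 + (s*u + s) = 9 + (s + s*u) = 9 + s + s*u)
v(1/(-82 + 43), 81) + o(57) = (9 + 1/(-82 + 43) + 81/(-82 + 43)) + 57 = (9 + 1/(-39) + 81/(-39)) + 57 = (9 - 1/39 - 1/39*81) + 57 = (9 - 1/39 - 27/13) + 57 = 269/39 + 57 = 2492/39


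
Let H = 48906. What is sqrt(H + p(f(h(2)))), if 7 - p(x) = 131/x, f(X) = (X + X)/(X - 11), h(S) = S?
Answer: sqrt(196831)/2 ≈ 221.83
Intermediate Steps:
f(X) = 2*X/(-11 + X) (f(X) = (2*X)/(-11 + X) = 2*X/(-11 + X))
p(x) = 7 - 131/x
sqrt(H + p(f(h(2)))) = sqrt(48906 + (7 - 131/(2*2/(-11 + 2)))) = sqrt(48906 + (7 - 131/(2*2/(-9)))) = sqrt(48906 + (7 - 131/(2*2*(-1/9)))) = sqrt(48906 + (7 - 131/(-4/9))) = sqrt(48906 + (7 - 131*(-9/4))) = sqrt(48906 + (7 + 1179/4)) = sqrt(48906 + 1207/4) = sqrt(196831/4) = sqrt(196831)/2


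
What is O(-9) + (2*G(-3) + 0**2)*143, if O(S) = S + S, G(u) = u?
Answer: -876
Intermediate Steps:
O(S) = 2*S
O(-9) + (2*G(-3) + 0**2)*143 = 2*(-9) + (2*(-3) + 0**2)*143 = -18 + (-6 + 0)*143 = -18 - 6*143 = -18 - 858 = -876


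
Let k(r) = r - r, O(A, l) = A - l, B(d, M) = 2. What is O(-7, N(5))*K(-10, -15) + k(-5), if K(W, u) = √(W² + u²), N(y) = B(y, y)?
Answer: -45*√13 ≈ -162.25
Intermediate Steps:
N(y) = 2
k(r) = 0
O(-7, N(5))*K(-10, -15) + k(-5) = (-7 - 1*2)*√((-10)² + (-15)²) + 0 = (-7 - 2)*√(100 + 225) + 0 = -45*√13 + 0 = -45*√13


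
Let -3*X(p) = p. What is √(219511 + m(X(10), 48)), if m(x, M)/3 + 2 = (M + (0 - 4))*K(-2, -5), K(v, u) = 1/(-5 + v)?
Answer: √10754821/7 ≈ 468.49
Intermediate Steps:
X(p) = -p/3
m(x, M) = -30/7 - 3*M/7 (m(x, M) = -6 + 3*((M + (0 - 4))/(-5 - 2)) = -6 + 3*((M - 4)/(-7)) = -6 + 3*((-4 + M)*(-⅐)) = -6 + 3*(4/7 - M/7) = -6 + (12/7 - 3*M/7) = -30/7 - 3*M/7)
√(219511 + m(X(10), 48)) = √(219511 + (-30/7 - 3/7*48)) = √(219511 + (-30/7 - 144/7)) = √(219511 - 174/7) = √(1536403/7) = √10754821/7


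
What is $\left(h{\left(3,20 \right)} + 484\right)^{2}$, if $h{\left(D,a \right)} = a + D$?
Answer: $257049$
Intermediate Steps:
$h{\left(D,a \right)} = D + a$
$\left(h{\left(3,20 \right)} + 484\right)^{2} = \left(\left(3 + 20\right) + 484\right)^{2} = \left(23 + 484\right)^{2} = 507^{2} = 257049$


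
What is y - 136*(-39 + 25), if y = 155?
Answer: 2059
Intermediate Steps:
y - 136*(-39 + 25) = 155 - 136*(-39 + 25) = 155 - 136*(-14) = 155 + 1904 = 2059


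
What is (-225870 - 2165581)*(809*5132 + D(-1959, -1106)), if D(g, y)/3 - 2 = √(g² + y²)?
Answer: -9928811913094 - 7174353*√5060917 ≈ -9.9449e+12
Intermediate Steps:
D(g, y) = 6 + 3*√(g² + y²)
(-225870 - 2165581)*(809*5132 + D(-1959, -1106)) = (-225870 - 2165581)*(809*5132 + (6 + 3*√((-1959)² + (-1106)²))) = -2391451*(4151788 + (6 + 3*√(3837681 + 1223236))) = -2391451*(4151788 + (6 + 3*√5060917)) = -2391451*(4151794 + 3*√5060917) = -9928811913094 - 7174353*√5060917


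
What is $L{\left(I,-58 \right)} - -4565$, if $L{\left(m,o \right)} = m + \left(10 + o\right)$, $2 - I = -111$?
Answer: $4630$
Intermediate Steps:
$I = 113$ ($I = 2 - -111 = 2 + 111 = 113$)
$L{\left(m,o \right)} = 10 + m + o$
$L{\left(I,-58 \right)} - -4565 = \left(10 + 113 - 58\right) - -4565 = 65 + 4565 = 4630$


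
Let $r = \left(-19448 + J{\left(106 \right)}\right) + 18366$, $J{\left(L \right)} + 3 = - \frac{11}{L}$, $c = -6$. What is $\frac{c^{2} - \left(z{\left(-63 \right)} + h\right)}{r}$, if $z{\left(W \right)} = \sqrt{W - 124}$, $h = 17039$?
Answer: $\frac{1802318}{115021} + \frac{106 i \sqrt{187}}{115021} \approx 15.669 + 0.012602 i$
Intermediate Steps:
$z{\left(W \right)} = \sqrt{-124 + W}$
$J{\left(L \right)} = -3 - \frac{11}{L}$
$r = - \frac{115021}{106}$ ($r = \left(-19448 - \left(3 + \frac{11}{106}\right)\right) + 18366 = \left(-19448 - \frac{329}{106}\right) + 18366 = - \frac{2061817}{106} + 18366 = - \frac{115021}{106} \approx -1085.1$)
$\frac{c^{2} - \left(z{\left(-63 \right)} + h\right)}{r} = \frac{\left(-6\right)^{2} - \left(\sqrt{-124 - 63} + 17039\right)}{- \frac{115021}{106}} = \left(36 - \left(\sqrt{-187} + 17039\right)\right) \left(- \frac{106}{115021}\right) = \left(36 - \left(i \sqrt{187} + 17039\right)\right) \left(- \frac{106}{115021}\right) = \left(36 - \left(17039 + i \sqrt{187}\right)\right) \left(- \frac{106}{115021}\right) = \left(-17003 - i \sqrt{187}\right) \left(- \frac{106}{115021}\right) = \frac{1802318}{115021} + \frac{106 i \sqrt{187}}{115021}$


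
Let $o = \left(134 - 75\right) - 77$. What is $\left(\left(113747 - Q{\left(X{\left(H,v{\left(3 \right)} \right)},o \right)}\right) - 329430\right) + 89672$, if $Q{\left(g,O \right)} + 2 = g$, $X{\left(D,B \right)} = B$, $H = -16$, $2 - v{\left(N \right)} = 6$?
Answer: $-126005$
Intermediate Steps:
$v{\left(N \right)} = -4$ ($v{\left(N \right)} = 2 - 6 = -4$)
$o = -18$ ($o = 59 - 77 = -18$)
$Q{\left(g,O \right)} = -2 + g$
$\left(\left(113747 - Q{\left(X{\left(H,v{\left(3 \right)} \right)},o \right)}\right) - 329430\right) + 89672 = \left(\left(113747 - \left(-2 - 4\right)\right) - 329430\right) + 89672 = \left(\left(113747 - -6\right) - 329430\right) + 89672 = \left(\left(113747 + 6\right) - 329430\right) + 89672 = \left(113753 - 329430\right) + 89672 = -215677 + 89672 = -126005$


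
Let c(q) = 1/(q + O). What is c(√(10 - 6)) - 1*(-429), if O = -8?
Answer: 2573/6 ≈ 428.83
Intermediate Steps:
c(q) = 1/(-8 + q) (c(q) = 1/(q - 8) = 1/(-8 + q))
c(√(10 - 6)) - 1*(-429) = 1/(-8 + √(10 - 6)) - 1*(-429) = 1/(-8 + √4) + 429 = 1/(-8 + 2) + 429 = 1/(-6) + 429 = -⅙ + 429 = 2573/6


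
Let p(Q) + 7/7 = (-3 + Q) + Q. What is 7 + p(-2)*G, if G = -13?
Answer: 111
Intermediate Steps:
p(Q) = -4 + 2*Q (p(Q) = -1 + ((-3 + Q) + Q) = -1 + (-3 + 2*Q) = -4 + 2*Q)
7 + p(-2)*G = 7 + (-4 + 2*(-2))*(-13) = 7 + (-4 - 4)*(-13) = 7 - 8*(-13) = 7 + 104 = 111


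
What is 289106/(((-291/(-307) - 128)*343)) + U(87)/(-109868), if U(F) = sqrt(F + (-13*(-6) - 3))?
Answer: -88755542/13378715 - 9*sqrt(2)/109868 ≈ -6.6342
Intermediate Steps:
U(F) = sqrt(75 + F) (U(F) = sqrt(F + (78 - 3)) = sqrt(F + 75) = sqrt(75 + F))
289106/(((-291/(-307) - 128)*343)) + U(87)/(-109868) = 289106/(((-291/(-307) - 128)*343)) + sqrt(75 + 87)/(-109868) = 289106/(((-291*(-1/307) - 128)*343)) + sqrt(162)*(-1/109868) = 289106/(((291/307 - 128)*343)) + (9*sqrt(2))*(-1/109868) = 289106/((-39005/307*343)) - 9*sqrt(2)/109868 = 289106/(-13378715/307) - 9*sqrt(2)/109868 = 289106*(-307/13378715) - 9*sqrt(2)/109868 = -88755542/13378715 - 9*sqrt(2)/109868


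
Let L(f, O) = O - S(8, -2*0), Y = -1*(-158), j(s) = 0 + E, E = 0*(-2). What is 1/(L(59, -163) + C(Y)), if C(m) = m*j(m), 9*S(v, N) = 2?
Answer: -9/1469 ≈ -0.0061266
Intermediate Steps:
E = 0
S(v, N) = 2/9 (S(v, N) = (⅑)*2 = 2/9)
j(s) = 0 (j(s) = 0 + 0 = 0)
Y = 158
L(f, O) = -2/9 + O (L(f, O) = O - 1*2/9 = O - 2/9 = -2/9 + O)
C(m) = 0 (C(m) = m*0 = 0)
1/(L(59, -163) + C(Y)) = 1/((-2/9 - 163) + 0) = 1/(-1469/9 + 0) = 1/(-1469/9) = -9/1469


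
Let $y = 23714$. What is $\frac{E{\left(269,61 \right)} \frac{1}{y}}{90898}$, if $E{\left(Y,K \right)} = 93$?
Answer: $\frac{93}{2155555172} \approx 4.3144 \cdot 10^{-8}$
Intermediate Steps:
$\frac{E{\left(269,61 \right)} \frac{1}{y}}{90898} = \frac{93 \cdot \frac{1}{23714}}{90898} = 93 \cdot \frac{1}{23714} \cdot \frac{1}{90898} = \frac{93}{23714} \cdot \frac{1}{90898} = \frac{93}{2155555172}$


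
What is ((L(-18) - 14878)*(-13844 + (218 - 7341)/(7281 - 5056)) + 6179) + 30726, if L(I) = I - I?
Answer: 458473635819/2225 ≈ 2.0606e+8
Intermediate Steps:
L(I) = 0
((L(-18) - 14878)*(-13844 + (218 - 7341)/(7281 - 5056)) + 6179) + 30726 = ((0 - 14878)*(-13844 + (218 - 7341)/(7281 - 5056)) + 6179) + 30726 = (-14878*(-13844 - 7123/2225) + 6179) + 30726 = (-14878*(-30810023/2225) + 6179) + 30726 = (458391522194/2225 + 6179) + 30726 = 458405270469/2225 + 30726 = 458473635819/2225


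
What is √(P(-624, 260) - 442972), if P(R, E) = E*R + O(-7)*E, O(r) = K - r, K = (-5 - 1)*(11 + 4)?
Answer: 2*I*√156698 ≈ 791.7*I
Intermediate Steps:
K = -90 (K = -6*15 = -90)
O(r) = -90 - r
P(R, E) = -83*E + E*R (P(R, E) = E*R + (-90 - 1*(-7))*E = E*R + (-90 + 7)*E = E*R - 83*E = -83*E + E*R)
√(P(-624, 260) - 442972) = √(260*(-83 - 624) - 442972) = √(260*(-707) - 442972) = √(-183820 - 442972) = √(-626792) = 2*I*√156698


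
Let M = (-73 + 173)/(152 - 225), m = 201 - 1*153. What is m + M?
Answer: 3404/73 ≈ 46.630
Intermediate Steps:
m = 48 (m = 201 - 153 = 48)
M = -100/73 (M = 100/(-73) = 100*(-1/73) = -100/73 ≈ -1.3699)
m + M = 48 - 100/73 = 3404/73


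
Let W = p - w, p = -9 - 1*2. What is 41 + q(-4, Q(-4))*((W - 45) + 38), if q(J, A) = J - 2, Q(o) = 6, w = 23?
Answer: 287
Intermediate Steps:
p = -11 (p = -9 - 2 = -11)
q(J, A) = -2 + J
W = -34 (W = -11 - 1*23 = -11 - 23 = -34)
41 + q(-4, Q(-4))*((W - 45) + 38) = 41 + (-2 - 4)*((-34 - 45) + 38) = 41 - 6*(-79 + 38) = 41 - 6*(-41) = 41 + 246 = 287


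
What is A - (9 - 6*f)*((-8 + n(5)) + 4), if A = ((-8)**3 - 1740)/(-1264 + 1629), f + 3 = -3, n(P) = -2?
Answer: 96298/365 ≈ 263.83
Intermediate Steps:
f = -6 (f = -3 - 3 = -6)
A = -2252/365 (A = (-512 - 1740)/365 = -2252*1/365 = -2252/365 ≈ -6.1699)
A - (9 - 6*f)*((-8 + n(5)) + 4) = -2252/365 - (9 - 6*(-6))*((-8 - 2) + 4) = -2252/365 - (9 + 36)*(-10 + 4) = -2252/365 - 45*(-6) = -2252/365 - 1*(-270) = -2252/365 + 270 = 96298/365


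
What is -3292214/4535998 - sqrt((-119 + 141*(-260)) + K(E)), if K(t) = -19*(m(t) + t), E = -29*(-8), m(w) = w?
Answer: -1646107/2267999 - I*sqrt(45595) ≈ -0.7258 - 213.53*I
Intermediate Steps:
E = 232
K(t) = -38*t (K(t) = -19*(t + t) = -38*t)
-3292214/4535998 - sqrt((-119 + 141*(-260)) + K(E)) = -3292214/4535998 - sqrt((-119 + 141*(-260)) - 38*232) = -3292214*1/4535998 - sqrt((-119 - 36660) - 8816) = -1646107/2267999 - sqrt(-36779 - 8816) = -1646107/2267999 - sqrt(-45595) = -1646107/2267999 - I*sqrt(45595)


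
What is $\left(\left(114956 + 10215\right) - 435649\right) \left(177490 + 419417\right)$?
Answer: $-185326491546$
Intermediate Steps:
$\left(\left(114956 + 10215\right) - 435649\right) \left(177490 + 419417\right) = \left(125171 - 435649\right) 596907 = \left(-310478\right) 596907 = -185326491546$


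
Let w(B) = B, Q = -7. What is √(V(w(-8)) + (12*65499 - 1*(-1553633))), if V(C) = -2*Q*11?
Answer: 15*√10399 ≈ 1529.6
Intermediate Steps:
V(C) = 154 (V(C) = -2*(-7)*11 = 14*11 = 154)
√(V(w(-8)) + (12*65499 - 1*(-1553633))) = √(154 + (12*65499 - 1*(-1553633))) = √(154 + (785988 + 1553633)) = √(154 + 2339621) = √2339775 = 15*√10399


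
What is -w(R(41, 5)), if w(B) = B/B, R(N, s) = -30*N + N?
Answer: -1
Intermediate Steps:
R(N, s) = -29*N
w(B) = 1
-w(R(41, 5)) = -1*1 = -1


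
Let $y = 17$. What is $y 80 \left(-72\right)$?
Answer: $-97920$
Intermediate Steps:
$y 80 \left(-72\right) = 17 \cdot 80 \left(-72\right) = 1360 \left(-72\right) = -97920$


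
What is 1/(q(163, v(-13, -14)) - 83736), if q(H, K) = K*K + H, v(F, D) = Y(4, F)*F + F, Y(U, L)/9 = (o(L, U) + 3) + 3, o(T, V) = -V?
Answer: -1/22564 ≈ -4.4318e-5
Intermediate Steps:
Y(U, L) = 54 - 9*U (Y(U, L) = 9*((-U + 3) + 3) = 9*((3 - U) + 3) = 9*(6 - U) = 54 - 9*U)
v(F, D) = 19*F (v(F, D) = (54 - 9*4)*F + F = (54 - 36)*F + F = 18*F + F = 19*F)
q(H, K) = H + K**2 (q(H, K) = K**2 + H = H + K**2)
1/(q(163, v(-13, -14)) - 83736) = 1/((163 + (19*(-13))**2) - 83736) = 1/((163 + (-247)**2) - 83736) = 1/((163 + 61009) - 83736) = 1/(61172 - 83736) = 1/(-22564) = -1/22564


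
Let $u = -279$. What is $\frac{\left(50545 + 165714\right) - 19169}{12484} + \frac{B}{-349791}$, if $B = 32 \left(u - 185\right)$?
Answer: $\frac{34562835311}{2183395422} \approx 15.83$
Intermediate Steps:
$B = -14848$ ($B = 32 \left(-279 - 185\right) = 32 \left(-464\right) = -14848$)
$\frac{\left(50545 + 165714\right) - 19169}{12484} + \frac{B}{-349791} = \frac{\left(50545 + 165714\right) - 19169}{12484} - \frac{14848}{-349791} = \left(216259 - 19169\right) \frac{1}{12484} - - \frac{14848}{349791} = 197090 \cdot \frac{1}{12484} + \frac{14848}{349791} = \frac{98545}{6242} + \frac{14848}{349791} = \frac{34562835311}{2183395422}$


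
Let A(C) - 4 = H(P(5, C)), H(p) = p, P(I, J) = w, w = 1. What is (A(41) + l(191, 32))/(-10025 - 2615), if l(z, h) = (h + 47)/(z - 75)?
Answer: -659/1466240 ≈ -0.00044945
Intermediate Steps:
P(I, J) = 1
A(C) = 5 (A(C) = 4 + 1 = 5)
l(z, h) = (47 + h)/(-75 + z)
(A(41) + l(191, 32))/(-10025 - 2615) = (5 + (47 + 32)/(-75 + 191))/(-10025 - 2615) = (5 + 79/116)/(-12640) = (5 + (1/116)*79)*(-1/12640) = (5 + 79/116)*(-1/12640) = (659/116)*(-1/12640) = -659/1466240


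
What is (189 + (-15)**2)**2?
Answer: 171396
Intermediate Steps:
(189 + (-15)**2)**2 = (189 + 225)**2 = 414**2 = 171396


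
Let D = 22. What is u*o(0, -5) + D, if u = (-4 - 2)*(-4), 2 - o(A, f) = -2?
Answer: 118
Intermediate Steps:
o(A, f) = 4 (o(A, f) = 2 - 1*(-2) = 2 + 2 = 4)
u = 24 (u = -6*(-4) = 24)
u*o(0, -5) + D = 24*4 + 22 = 96 + 22 = 118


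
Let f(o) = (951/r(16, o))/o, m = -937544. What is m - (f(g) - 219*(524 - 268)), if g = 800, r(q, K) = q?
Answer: -11282944951/12800 ≈ -8.8148e+5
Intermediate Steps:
f(o) = 951/(16*o) (f(o) = (951/16)/o = (951*(1/16))/o = 951/(16*o))
m - (f(g) - 219*(524 - 268)) = -937544 - ((951/16)/800 - 219*(524 - 268)) = -937544 - ((951/16)*(1/800) - 219*256) = -937544 - (951/12800 - 1*56064) = -937544 - (951/12800 - 56064) = -937544 - 1*(-717618249/12800) = -937544 + 717618249/12800 = -11282944951/12800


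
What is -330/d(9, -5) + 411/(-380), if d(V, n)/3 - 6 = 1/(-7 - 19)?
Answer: -230101/11780 ≈ -19.533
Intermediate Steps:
d(V, n) = 465/26 (d(V, n) = 18 + 3/(-7 - 19) = 18 + 3/(-26) = 18 + 3*(-1/26) = 18 - 3/26 = 465/26)
-330/d(9, -5) + 411/(-380) = -330/465/26 + 411/(-380) = -330*26/465 + 411*(-1/380) = -572/31 - 411/380 = -230101/11780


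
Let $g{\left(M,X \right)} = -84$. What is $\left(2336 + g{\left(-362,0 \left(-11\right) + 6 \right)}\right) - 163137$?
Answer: $-160885$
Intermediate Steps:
$\left(2336 + g{\left(-362,0 \left(-11\right) + 6 \right)}\right) - 163137 = \left(2336 - 84\right) - 163137 = 2252 - 163137 = -160885$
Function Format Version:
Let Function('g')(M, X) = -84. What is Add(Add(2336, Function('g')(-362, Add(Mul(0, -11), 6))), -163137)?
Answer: -160885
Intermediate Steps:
Add(Add(2336, Function('g')(-362, Add(Mul(0, -11), 6))), -163137) = Add(Add(2336, -84), -163137) = Add(2252, -163137) = -160885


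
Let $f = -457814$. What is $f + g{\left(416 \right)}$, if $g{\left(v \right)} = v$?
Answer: $-457398$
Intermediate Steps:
$f + g{\left(416 \right)} = -457814 + 416 = -457398$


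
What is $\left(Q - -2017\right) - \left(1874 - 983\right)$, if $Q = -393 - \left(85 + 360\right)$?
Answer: $288$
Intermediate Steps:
$Q = -838$ ($Q = -393 - 445 = -838$)
$\left(Q - -2017\right) - \left(1874 - 983\right) = \left(-838 - -2017\right) - \left(1874 - 983\right) = \left(-838 + 2017\right) - 891 = 1179 - 891 = 288$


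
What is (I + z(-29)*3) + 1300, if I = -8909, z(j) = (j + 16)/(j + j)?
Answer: -441283/58 ≈ -7608.3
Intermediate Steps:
z(j) = (16 + j)/(2*j) (z(j) = (16 + j)/((2*j)) = (16 + j)*(1/(2*j)) = (16 + j)/(2*j))
(I + z(-29)*3) + 1300 = (-8909 + ((½)*(16 - 29)/(-29))*3) + 1300 = (-8909 + ((½)*(-1/29)*(-13))*3) + 1300 = (-8909 + (13/58)*3) + 1300 = (-8909 + 39/58) + 1300 = -516683/58 + 1300 = -441283/58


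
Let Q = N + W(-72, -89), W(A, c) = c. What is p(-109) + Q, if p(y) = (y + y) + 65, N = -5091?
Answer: -5333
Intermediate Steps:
p(y) = 65 + 2*y (p(y) = 2*y + 65 = 65 + 2*y)
Q = -5180 (Q = -5091 - 89 = -5180)
p(-109) + Q = (65 + 2*(-109)) - 5180 = (65 - 218) - 5180 = -153 - 5180 = -5333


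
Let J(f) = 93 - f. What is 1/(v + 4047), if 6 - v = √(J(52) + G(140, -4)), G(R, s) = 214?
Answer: 1351/5475518 + √255/16426554 ≈ 0.00024771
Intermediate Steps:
v = 6 - √255 (v = 6 - √((93 - 1*52) + 214) = 6 - √((93 - 52) + 214) = 6 - √(41 + 214) = 6 - √255 ≈ -9.9687)
1/(v + 4047) = 1/((6 - √255) + 4047) = 1/(4053 - √255)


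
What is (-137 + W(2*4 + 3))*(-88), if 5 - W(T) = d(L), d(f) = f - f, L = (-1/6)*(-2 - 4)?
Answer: 11616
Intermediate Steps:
L = 1 (L = -1*⅙*(-6) = -⅙*(-6) = 1)
d(f) = 0
W(T) = 5 (W(T) = 5 - 1*0 = 5 + 0 = 5)
(-137 + W(2*4 + 3))*(-88) = (-137 + 5)*(-88) = -132*(-88) = 11616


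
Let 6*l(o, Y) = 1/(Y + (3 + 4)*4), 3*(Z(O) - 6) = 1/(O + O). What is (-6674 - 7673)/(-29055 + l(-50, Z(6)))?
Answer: 17575075/35592369 ≈ 0.49379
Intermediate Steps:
Z(O) = 6 + 1/(6*O) (Z(O) = 6 + 1/(3*(O + O)) = 6 + 1/(3*((2*O))) = 6 + (1/(2*O))/3 = 6 + 1/(6*O))
l(o, Y) = 1/(6*(28 + Y)) (l(o, Y) = 1/(6*(Y + (3 + 4)*4)) = 1/(6*(Y + 7*4)) = 1/(6*(Y + 28)) = 1/(6*(28 + Y)))
(-6674 - 7673)/(-29055 + l(-50, Z(6))) = (-6674 - 7673)/(-29055 + 1/(6*(28 + (6 + (1/6)/6)))) = -14347/(-29055 + 1/(6*(28 + (6 + (1/6)*(1/6))))) = -14347/(-29055 + 1/(6*(28 + (6 + 1/36)))) = -14347/(-29055 + 1/(6*(28 + 217/36))) = -14347/(-29055 + 1/(6*(1225/36))) = -14347/(-29055 + (1/6)*(36/1225)) = -14347/(-29055 + 6/1225) = -14347/(-35592369/1225) = -14347*(-1225/35592369) = 17575075/35592369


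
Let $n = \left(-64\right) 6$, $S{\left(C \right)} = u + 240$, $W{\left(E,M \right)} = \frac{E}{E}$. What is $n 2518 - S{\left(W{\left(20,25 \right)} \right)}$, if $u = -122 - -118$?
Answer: $-967148$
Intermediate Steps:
$W{\left(E,M \right)} = 1$
$u = -4$ ($u = -122 + 118 = -4$)
$S{\left(C \right)} = 236$ ($S{\left(C \right)} = -4 + 240 = 236$)
$n = -384$
$n 2518 - S{\left(W{\left(20,25 \right)} \right)} = \left(-384\right) 2518 - 236 = -966912 - 236 = -967148$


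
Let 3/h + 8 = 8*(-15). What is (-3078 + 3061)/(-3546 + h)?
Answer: 2176/453891 ≈ 0.0047941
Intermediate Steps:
h = -3/128 (h = 3/(-8 + 8*(-15)) = 3/(-8 - 120) = 3/(-128) = 3*(-1/128) = -3/128 ≈ -0.023438)
(-3078 + 3061)/(-3546 + h) = (-3078 + 3061)/(-3546 - 3/128) = -17/(-453891/128) = -17*(-128/453891) = 2176/453891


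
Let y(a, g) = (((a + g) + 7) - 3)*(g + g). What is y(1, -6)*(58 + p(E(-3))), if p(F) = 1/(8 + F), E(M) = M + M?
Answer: 702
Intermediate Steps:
E(M) = 2*M
y(a, g) = 2*g*(4 + a + g) (y(a, g) = ((7 + a + g) - 3)*(2*g) = (4 + a + g)*(2*g) = 2*g*(4 + a + g))
y(1, -6)*(58 + p(E(-3))) = (2*(-6)*(4 + 1 - 6))*(58 + 1/(8 + 2*(-3))) = (2*(-6)*(-1))*(58 + 1/(8 - 6)) = 12*(58 + 1/2) = 12*(117/2) = 702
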